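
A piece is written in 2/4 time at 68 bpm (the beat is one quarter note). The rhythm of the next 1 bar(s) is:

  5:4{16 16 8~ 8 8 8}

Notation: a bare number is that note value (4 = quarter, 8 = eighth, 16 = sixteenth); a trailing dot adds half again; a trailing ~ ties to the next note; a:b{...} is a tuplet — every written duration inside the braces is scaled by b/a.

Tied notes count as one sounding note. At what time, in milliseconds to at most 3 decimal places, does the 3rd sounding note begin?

note 3 onset = 2/5b = 352.941ms

1. 0.0ms @ 0 + 176.471ms (1/5)
2. 176.471ms @ 1/5 + 176.471ms (1/5)
3. 352.941ms @ 2/5 + 705.882ms (4/5)
4. 1058.824ms @ 6/5 + 352.941ms (2/5)
5. 1411.765ms @ 8/5 + 352.941ms (2/5)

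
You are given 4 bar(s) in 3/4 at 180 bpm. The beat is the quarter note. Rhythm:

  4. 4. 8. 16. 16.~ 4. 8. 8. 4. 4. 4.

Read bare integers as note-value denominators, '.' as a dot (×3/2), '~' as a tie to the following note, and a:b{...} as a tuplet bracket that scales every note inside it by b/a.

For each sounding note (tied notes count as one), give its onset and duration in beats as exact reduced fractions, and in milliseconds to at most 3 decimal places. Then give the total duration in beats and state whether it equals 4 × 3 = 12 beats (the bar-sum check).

1) 0.0ms=0b +500.0ms=3/2b
2) 500.0ms=3/2b +500.0ms=3/2b
3) 1000.0ms=3b +250.0ms=3/4b
4) 1250.0ms=15/4b +125.0ms=3/8b
5) 1375.0ms=33/8b +625.0ms=15/8b
6) 2000.0ms=6b +250.0ms=3/4b
7) 2250.0ms=27/4b +250.0ms=3/4b
8) 2500.0ms=15/2b +500.0ms=3/2b
9) 3000.0ms=9b +500.0ms=3/2b
10) 3500.0ms=21/2b +500.0ms=3/2b
Σ=12b of 12 (180bpm 3/4) — PASS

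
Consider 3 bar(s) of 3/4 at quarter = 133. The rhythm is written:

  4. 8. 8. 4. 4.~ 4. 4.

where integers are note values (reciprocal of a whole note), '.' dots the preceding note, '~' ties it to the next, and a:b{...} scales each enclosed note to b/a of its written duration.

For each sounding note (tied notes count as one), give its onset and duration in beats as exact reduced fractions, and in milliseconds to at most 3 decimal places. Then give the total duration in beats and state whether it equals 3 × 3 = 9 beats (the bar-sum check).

1) 0.0ms=0b +676.692ms=3/2b
2) 676.692ms=3/2b +338.346ms=3/4b
3) 1015.038ms=9/4b +338.346ms=3/4b
4) 1353.383ms=3b +676.692ms=3/2b
5) 2030.075ms=9/2b +1353.383ms=3b
6) 3383.459ms=15/2b +676.692ms=3/2b
Σ=9b of 9 (133bpm 3/4) — PASS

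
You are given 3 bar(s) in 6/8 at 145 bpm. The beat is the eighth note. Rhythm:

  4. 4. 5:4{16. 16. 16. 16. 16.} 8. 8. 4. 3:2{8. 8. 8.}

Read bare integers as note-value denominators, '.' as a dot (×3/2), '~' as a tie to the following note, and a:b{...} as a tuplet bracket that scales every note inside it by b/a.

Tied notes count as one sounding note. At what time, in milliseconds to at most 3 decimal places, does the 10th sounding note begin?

note 10 onset = 12b = 4965.517ms

1. 0.0ms @ 0 + 1241.379ms (3)
2. 1241.379ms @ 3 + 1241.379ms (3)
3. 2482.759ms @ 6 + 248.276ms (3/5)
4. 2731.034ms @ 33/5 + 248.276ms (3/5)
5. 2979.31ms @ 36/5 + 248.276ms (3/5)
6. 3227.586ms @ 39/5 + 248.276ms (3/5)
7. 3475.862ms @ 42/5 + 248.276ms (3/5)
8. 3724.138ms @ 9 + 620.69ms (3/2)
9. 4344.828ms @ 21/2 + 620.69ms (3/2)
10. 4965.517ms @ 12 + 1241.379ms (3)
11. 6206.897ms @ 15 + 413.793ms (1)
12. 6620.69ms @ 16 + 413.793ms (1)
13. 7034.483ms @ 17 + 413.793ms (1)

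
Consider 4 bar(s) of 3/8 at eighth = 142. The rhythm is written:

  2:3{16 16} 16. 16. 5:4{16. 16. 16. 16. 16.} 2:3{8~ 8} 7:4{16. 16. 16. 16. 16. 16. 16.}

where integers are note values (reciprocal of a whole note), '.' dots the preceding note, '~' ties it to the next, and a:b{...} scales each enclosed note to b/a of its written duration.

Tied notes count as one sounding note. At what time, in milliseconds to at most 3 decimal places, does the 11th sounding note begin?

1. 0.0ms @ 0 + 316.901ms (3/4)
2. 316.901ms @ 3/4 + 316.901ms (3/4)
3. 633.803ms @ 3/2 + 316.901ms (3/4)
4. 950.704ms @ 9/4 + 316.901ms (3/4)
5. 1267.606ms @ 3 + 253.521ms (3/5)
6. 1521.127ms @ 18/5 + 253.521ms (3/5)
7. 1774.648ms @ 21/5 + 253.521ms (3/5)
8. 2028.169ms @ 24/5 + 253.521ms (3/5)
9. 2281.69ms @ 27/5 + 253.521ms (3/5)
10. 2535.211ms @ 6 + 1267.606ms (3)
11. 3802.817ms @ 9 + 181.087ms (3/7)
12. 3983.903ms @ 66/7 + 181.087ms (3/7)
13. 4164.99ms @ 69/7 + 181.087ms (3/7)
14. 4346.076ms @ 72/7 + 181.087ms (3/7)
15. 4527.163ms @ 75/7 + 181.087ms (3/7)
16. 4708.249ms @ 78/7 + 181.087ms (3/7)
17. 4889.336ms @ 81/7 + 181.087ms (3/7)

note 11 onset = 9b = 3802.817ms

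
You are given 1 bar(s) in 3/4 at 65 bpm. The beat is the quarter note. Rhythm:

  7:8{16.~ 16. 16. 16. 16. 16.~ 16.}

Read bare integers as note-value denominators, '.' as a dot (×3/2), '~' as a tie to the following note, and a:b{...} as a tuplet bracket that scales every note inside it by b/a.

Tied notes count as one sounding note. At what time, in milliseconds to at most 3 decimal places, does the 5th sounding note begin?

note 5 onset = 15/7b = 1978.022ms

1. 0.0ms @ 0 + 791.209ms (6/7)
2. 791.209ms @ 6/7 + 395.604ms (3/7)
3. 1186.813ms @ 9/7 + 395.604ms (3/7)
4. 1582.418ms @ 12/7 + 395.604ms (3/7)
5. 1978.022ms @ 15/7 + 791.209ms (6/7)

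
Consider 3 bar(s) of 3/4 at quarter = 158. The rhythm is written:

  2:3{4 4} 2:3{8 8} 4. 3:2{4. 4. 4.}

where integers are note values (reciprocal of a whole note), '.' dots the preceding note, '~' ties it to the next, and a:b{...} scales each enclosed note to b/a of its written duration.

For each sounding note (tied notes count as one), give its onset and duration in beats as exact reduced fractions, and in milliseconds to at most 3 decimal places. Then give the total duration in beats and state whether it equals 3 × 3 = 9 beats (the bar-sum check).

1) 0.0ms=0b +569.62ms=3/2b
2) 569.62ms=3/2b +569.62ms=3/2b
3) 1139.241ms=3b +284.81ms=3/4b
4) 1424.051ms=15/4b +284.81ms=3/4b
5) 1708.861ms=9/2b +569.62ms=3/2b
6) 2278.481ms=6b +379.747ms=1b
7) 2658.228ms=7b +379.747ms=1b
8) 3037.975ms=8b +379.747ms=1b
Σ=9b of 9 (158bpm 3/4) — PASS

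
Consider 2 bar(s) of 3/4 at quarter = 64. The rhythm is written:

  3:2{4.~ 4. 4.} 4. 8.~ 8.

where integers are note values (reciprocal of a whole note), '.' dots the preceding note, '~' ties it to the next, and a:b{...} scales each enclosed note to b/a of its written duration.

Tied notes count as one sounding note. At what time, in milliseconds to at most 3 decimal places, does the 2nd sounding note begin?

note 2 onset = 2b = 1875.0ms

1. 0.0ms @ 0 + 1875.0ms (2)
2. 1875.0ms @ 2 + 937.5ms (1)
3. 2812.5ms @ 3 + 1406.25ms (3/2)
4. 4218.75ms @ 9/2 + 1406.25ms (3/2)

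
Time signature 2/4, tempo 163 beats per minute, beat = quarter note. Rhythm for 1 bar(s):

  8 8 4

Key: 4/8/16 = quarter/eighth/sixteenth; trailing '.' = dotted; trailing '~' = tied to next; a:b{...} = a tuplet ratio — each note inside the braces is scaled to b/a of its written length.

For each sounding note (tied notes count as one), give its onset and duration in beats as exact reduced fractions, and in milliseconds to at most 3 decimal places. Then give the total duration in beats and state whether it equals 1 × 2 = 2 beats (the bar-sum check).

1) 0.0ms=0b +184.049ms=1/2b
2) 184.049ms=1/2b +184.049ms=1/2b
3) 368.098ms=1b +368.098ms=1b
Σ=2b of 2 (163bpm 2/4) — PASS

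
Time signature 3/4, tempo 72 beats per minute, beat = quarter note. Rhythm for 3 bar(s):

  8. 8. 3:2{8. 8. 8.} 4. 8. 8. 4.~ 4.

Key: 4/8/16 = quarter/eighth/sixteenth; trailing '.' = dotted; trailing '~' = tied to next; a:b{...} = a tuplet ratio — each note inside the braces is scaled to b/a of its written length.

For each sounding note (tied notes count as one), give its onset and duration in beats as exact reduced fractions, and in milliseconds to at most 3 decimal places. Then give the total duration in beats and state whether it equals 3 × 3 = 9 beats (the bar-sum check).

1) 0.0ms=0b +625.0ms=3/4b
2) 625.0ms=3/4b +625.0ms=3/4b
3) 1250.0ms=3/2b +416.667ms=1/2b
4) 1666.667ms=2b +416.667ms=1/2b
5) 2083.333ms=5/2b +416.667ms=1/2b
6) 2500.0ms=3b +1250.0ms=3/2b
7) 3750.0ms=9/2b +625.0ms=3/4b
8) 4375.0ms=21/4b +625.0ms=3/4b
9) 5000.0ms=6b +2500.0ms=3b
Σ=9b of 9 (72bpm 3/4) — PASS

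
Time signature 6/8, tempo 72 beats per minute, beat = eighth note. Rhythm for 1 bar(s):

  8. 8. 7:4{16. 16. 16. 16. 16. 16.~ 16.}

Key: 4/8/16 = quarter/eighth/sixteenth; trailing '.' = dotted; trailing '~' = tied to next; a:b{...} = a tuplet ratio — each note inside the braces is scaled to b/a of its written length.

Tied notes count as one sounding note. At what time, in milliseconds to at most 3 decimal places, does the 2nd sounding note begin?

1. 0.0ms @ 0 + 1250.0ms (3/2)
2. 1250.0ms @ 3/2 + 1250.0ms (3/2)
3. 2500.0ms @ 3 + 357.143ms (3/7)
4. 2857.143ms @ 24/7 + 357.143ms (3/7)
5. 3214.286ms @ 27/7 + 357.143ms (3/7)
6. 3571.429ms @ 30/7 + 357.143ms (3/7)
7. 3928.571ms @ 33/7 + 357.143ms (3/7)
8. 4285.714ms @ 36/7 + 714.286ms (6/7)

note 2 onset = 3/2b = 1250.0ms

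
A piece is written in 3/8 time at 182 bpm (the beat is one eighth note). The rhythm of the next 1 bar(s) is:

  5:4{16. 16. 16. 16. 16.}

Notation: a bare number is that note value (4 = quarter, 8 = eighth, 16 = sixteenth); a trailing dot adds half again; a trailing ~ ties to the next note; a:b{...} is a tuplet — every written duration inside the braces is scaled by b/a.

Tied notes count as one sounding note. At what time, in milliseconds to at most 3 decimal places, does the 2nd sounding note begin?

1. 0.0ms @ 0 + 197.802ms (3/5)
2. 197.802ms @ 3/5 + 197.802ms (3/5)
3. 395.604ms @ 6/5 + 197.802ms (3/5)
4. 593.407ms @ 9/5 + 197.802ms (3/5)
5. 791.209ms @ 12/5 + 197.802ms (3/5)

note 2 onset = 3/5b = 197.802ms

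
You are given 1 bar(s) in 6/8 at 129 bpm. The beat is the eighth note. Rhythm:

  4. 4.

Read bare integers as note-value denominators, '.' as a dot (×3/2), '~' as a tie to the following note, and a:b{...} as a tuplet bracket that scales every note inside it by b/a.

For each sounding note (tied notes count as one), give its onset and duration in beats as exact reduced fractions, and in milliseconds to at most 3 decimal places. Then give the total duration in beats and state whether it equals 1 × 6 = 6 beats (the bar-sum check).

1) 0.0ms=0b +1395.349ms=3b
2) 1395.349ms=3b +1395.349ms=3b
Σ=6b of 6 (129bpm 6/8) — PASS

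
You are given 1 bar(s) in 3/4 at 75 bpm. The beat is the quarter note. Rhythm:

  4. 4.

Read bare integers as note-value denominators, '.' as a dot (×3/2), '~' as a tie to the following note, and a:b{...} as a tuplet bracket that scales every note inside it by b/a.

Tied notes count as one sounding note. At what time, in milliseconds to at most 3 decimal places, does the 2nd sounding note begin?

note 2 onset = 3/2b = 1200.0ms

1. 0.0ms @ 0 + 1200.0ms (3/2)
2. 1200.0ms @ 3/2 + 1200.0ms (3/2)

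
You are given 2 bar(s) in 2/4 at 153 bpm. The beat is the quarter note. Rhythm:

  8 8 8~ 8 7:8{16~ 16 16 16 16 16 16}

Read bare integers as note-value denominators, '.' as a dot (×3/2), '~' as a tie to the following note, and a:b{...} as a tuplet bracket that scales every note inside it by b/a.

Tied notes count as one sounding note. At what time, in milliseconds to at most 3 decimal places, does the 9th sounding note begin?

note 9 onset = 26/7b = 1456.583ms

1. 0.0ms @ 0 + 196.078ms (1/2)
2. 196.078ms @ 1/2 + 196.078ms (1/2)
3. 392.157ms @ 1 + 392.157ms (1)
4. 784.314ms @ 2 + 224.09ms (4/7)
5. 1008.403ms @ 18/7 + 112.045ms (2/7)
6. 1120.448ms @ 20/7 + 112.045ms (2/7)
7. 1232.493ms @ 22/7 + 112.045ms (2/7)
8. 1344.538ms @ 24/7 + 112.045ms (2/7)
9. 1456.583ms @ 26/7 + 112.045ms (2/7)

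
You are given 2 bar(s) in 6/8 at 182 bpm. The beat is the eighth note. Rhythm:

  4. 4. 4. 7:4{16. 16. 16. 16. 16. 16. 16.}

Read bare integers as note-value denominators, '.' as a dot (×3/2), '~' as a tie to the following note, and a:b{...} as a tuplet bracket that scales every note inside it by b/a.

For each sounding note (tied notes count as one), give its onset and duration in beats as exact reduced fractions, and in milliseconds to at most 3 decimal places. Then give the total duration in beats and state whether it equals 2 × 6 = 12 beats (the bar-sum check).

1) 0.0ms=0b +989.011ms=3b
2) 989.011ms=3b +989.011ms=3b
3) 1978.022ms=6b +989.011ms=3b
4) 2967.033ms=9b +141.287ms=3/7b
5) 3108.32ms=66/7b +141.287ms=3/7b
6) 3249.608ms=69/7b +141.287ms=3/7b
7) 3390.895ms=72/7b +141.287ms=3/7b
8) 3532.182ms=75/7b +141.287ms=3/7b
9) 3673.469ms=78/7b +141.287ms=3/7b
10) 3814.757ms=81/7b +141.287ms=3/7b
Σ=12b of 12 (182bpm 6/8) — PASS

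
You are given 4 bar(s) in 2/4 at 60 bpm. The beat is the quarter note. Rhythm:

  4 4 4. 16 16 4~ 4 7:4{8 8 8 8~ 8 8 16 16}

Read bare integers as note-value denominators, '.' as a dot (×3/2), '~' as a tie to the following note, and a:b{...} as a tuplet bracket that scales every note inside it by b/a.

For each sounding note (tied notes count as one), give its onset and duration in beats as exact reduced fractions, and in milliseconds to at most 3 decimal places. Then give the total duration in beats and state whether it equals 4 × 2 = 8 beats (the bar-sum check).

1) 0.0ms=0b +1000.0ms=1b
2) 1000.0ms=1b +1000.0ms=1b
3) 2000.0ms=2b +1500.0ms=3/2b
4) 3500.0ms=7/2b +250.0ms=1/4b
5) 3750.0ms=15/4b +250.0ms=1/4b
6) 4000.0ms=4b +2000.0ms=2b
7) 6000.0ms=6b +285.714ms=2/7b
8) 6285.714ms=44/7b +285.714ms=2/7b
9) 6571.429ms=46/7b +285.714ms=2/7b
10) 6857.143ms=48/7b +571.429ms=4/7b
11) 7428.571ms=52/7b +285.714ms=2/7b
12) 7714.286ms=54/7b +142.857ms=1/7b
13) 7857.143ms=55/7b +142.857ms=1/7b
Σ=8b of 8 (60bpm 2/4) — PASS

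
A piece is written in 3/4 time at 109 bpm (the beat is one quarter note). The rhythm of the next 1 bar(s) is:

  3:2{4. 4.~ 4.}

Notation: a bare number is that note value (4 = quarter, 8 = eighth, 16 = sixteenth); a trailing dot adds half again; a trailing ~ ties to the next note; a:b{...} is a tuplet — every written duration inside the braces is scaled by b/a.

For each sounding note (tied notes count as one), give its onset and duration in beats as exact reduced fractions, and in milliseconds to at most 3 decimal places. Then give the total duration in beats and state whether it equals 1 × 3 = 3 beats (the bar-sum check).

1) 0.0ms=0b +550.459ms=1b
2) 550.459ms=1b +1100.917ms=2b
Σ=3b of 3 (109bpm 3/4) — PASS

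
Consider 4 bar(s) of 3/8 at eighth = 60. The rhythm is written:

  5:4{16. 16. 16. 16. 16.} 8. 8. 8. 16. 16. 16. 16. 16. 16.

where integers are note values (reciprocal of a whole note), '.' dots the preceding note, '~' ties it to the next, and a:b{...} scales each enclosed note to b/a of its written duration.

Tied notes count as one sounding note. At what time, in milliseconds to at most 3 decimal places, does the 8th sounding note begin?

note 8 onset = 6b = 6000.0ms

1. 0.0ms @ 0 + 600.0ms (3/5)
2. 600.0ms @ 3/5 + 600.0ms (3/5)
3. 1200.0ms @ 6/5 + 600.0ms (3/5)
4. 1800.0ms @ 9/5 + 600.0ms (3/5)
5. 2400.0ms @ 12/5 + 600.0ms (3/5)
6. 3000.0ms @ 3 + 1500.0ms (3/2)
7. 4500.0ms @ 9/2 + 1500.0ms (3/2)
8. 6000.0ms @ 6 + 1500.0ms (3/2)
9. 7500.0ms @ 15/2 + 750.0ms (3/4)
10. 8250.0ms @ 33/4 + 750.0ms (3/4)
11. 9000.0ms @ 9 + 750.0ms (3/4)
12. 9750.0ms @ 39/4 + 750.0ms (3/4)
13. 10500.0ms @ 21/2 + 750.0ms (3/4)
14. 11250.0ms @ 45/4 + 750.0ms (3/4)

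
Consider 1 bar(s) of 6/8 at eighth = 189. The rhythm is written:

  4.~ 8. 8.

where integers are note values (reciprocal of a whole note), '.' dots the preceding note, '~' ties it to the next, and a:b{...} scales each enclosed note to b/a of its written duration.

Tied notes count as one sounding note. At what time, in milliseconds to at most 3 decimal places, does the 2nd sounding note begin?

note 2 onset = 9/2b = 1428.571ms

1. 0.0ms @ 0 + 1428.571ms (9/2)
2. 1428.571ms @ 9/2 + 476.19ms (3/2)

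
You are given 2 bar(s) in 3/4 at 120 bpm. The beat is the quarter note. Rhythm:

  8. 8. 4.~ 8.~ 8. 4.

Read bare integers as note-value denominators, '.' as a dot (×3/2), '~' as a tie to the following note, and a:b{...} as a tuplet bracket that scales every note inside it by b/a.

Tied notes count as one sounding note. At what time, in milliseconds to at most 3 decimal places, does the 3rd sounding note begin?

1. 0.0ms @ 0 + 375.0ms (3/4)
2. 375.0ms @ 3/4 + 375.0ms (3/4)
3. 750.0ms @ 3/2 + 1500.0ms (3)
4. 2250.0ms @ 9/2 + 750.0ms (3/2)

note 3 onset = 3/2b = 750.0ms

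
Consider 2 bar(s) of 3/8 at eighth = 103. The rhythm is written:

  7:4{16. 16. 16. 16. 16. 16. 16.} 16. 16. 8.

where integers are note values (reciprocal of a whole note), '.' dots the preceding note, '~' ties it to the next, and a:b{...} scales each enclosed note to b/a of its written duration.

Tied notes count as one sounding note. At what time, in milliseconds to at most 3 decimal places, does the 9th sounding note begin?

note 9 onset = 15/4b = 2184.466ms

1. 0.0ms @ 0 + 249.653ms (3/7)
2. 249.653ms @ 3/7 + 249.653ms (3/7)
3. 499.307ms @ 6/7 + 249.653ms (3/7)
4. 748.96ms @ 9/7 + 249.653ms (3/7)
5. 998.613ms @ 12/7 + 249.653ms (3/7)
6. 1248.266ms @ 15/7 + 249.653ms (3/7)
7. 1497.92ms @ 18/7 + 249.653ms (3/7)
8. 1747.573ms @ 3 + 436.893ms (3/4)
9. 2184.466ms @ 15/4 + 436.893ms (3/4)
10. 2621.359ms @ 9/2 + 873.786ms (3/2)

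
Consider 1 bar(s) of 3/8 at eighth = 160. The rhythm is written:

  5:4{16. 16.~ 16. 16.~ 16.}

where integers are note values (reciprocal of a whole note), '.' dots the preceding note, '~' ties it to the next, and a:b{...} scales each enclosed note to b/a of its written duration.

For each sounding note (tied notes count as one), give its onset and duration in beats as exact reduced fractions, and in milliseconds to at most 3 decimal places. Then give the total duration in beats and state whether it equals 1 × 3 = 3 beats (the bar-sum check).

1) 0.0ms=0b +225.0ms=3/5b
2) 225.0ms=3/5b +450.0ms=6/5b
3) 675.0ms=9/5b +450.0ms=6/5b
Σ=3b of 3 (160bpm 3/8) — PASS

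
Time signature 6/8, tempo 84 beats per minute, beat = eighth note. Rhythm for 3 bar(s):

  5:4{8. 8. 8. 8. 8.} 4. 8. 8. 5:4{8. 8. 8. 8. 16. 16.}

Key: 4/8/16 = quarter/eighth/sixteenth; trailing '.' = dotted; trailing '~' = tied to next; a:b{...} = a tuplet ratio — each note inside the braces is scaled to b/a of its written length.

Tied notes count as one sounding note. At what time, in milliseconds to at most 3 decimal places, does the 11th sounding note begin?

1. 0.0ms @ 0 + 857.143ms (6/5)
2. 857.143ms @ 6/5 + 857.143ms (6/5)
3. 1714.286ms @ 12/5 + 857.143ms (6/5)
4. 2571.429ms @ 18/5 + 857.143ms (6/5)
5. 3428.571ms @ 24/5 + 857.143ms (6/5)
6. 4285.714ms @ 6 + 2142.857ms (3)
7. 6428.571ms @ 9 + 1071.429ms (3/2)
8. 7500.0ms @ 21/2 + 1071.429ms (3/2)
9. 8571.429ms @ 12 + 857.143ms (6/5)
10. 9428.571ms @ 66/5 + 857.143ms (6/5)
11. 10285.714ms @ 72/5 + 857.143ms (6/5)
12. 11142.857ms @ 78/5 + 857.143ms (6/5)
13. 12000.0ms @ 84/5 + 428.571ms (3/5)
14. 12428.571ms @ 87/5 + 428.571ms (3/5)

note 11 onset = 72/5b = 10285.714ms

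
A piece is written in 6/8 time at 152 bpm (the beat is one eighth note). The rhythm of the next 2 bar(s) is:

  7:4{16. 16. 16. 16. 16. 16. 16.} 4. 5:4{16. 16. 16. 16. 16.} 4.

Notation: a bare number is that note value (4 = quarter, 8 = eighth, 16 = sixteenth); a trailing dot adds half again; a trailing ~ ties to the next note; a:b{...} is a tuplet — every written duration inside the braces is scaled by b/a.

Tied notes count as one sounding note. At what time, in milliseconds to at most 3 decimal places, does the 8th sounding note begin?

1. 0.0ms @ 0 + 169.173ms (3/7)
2. 169.173ms @ 3/7 + 169.173ms (3/7)
3. 338.346ms @ 6/7 + 169.173ms (3/7)
4. 507.519ms @ 9/7 + 169.173ms (3/7)
5. 676.692ms @ 12/7 + 169.173ms (3/7)
6. 845.865ms @ 15/7 + 169.173ms (3/7)
7. 1015.038ms @ 18/7 + 169.173ms (3/7)
8. 1184.211ms @ 3 + 1184.211ms (3)
9. 2368.421ms @ 6 + 236.842ms (3/5)
10. 2605.263ms @ 33/5 + 236.842ms (3/5)
11. 2842.105ms @ 36/5 + 236.842ms (3/5)
12. 3078.947ms @ 39/5 + 236.842ms (3/5)
13. 3315.789ms @ 42/5 + 236.842ms (3/5)
14. 3552.632ms @ 9 + 1184.211ms (3)

note 8 onset = 3b = 1184.211ms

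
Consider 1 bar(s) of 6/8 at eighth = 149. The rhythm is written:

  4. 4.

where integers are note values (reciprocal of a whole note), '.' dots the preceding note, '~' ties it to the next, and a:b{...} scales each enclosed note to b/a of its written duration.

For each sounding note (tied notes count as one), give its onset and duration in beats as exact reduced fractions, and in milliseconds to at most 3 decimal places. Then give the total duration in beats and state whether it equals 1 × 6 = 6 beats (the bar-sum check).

1) 0.0ms=0b +1208.054ms=3b
2) 1208.054ms=3b +1208.054ms=3b
Σ=6b of 6 (149bpm 6/8) — PASS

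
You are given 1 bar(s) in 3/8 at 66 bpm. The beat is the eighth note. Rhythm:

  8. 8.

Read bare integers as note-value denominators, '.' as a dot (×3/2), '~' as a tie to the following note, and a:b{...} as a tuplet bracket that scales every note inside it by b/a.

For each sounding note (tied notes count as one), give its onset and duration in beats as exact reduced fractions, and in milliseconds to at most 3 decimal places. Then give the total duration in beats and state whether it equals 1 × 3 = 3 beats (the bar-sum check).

1) 0.0ms=0b +1363.636ms=3/2b
2) 1363.636ms=3/2b +1363.636ms=3/2b
Σ=3b of 3 (66bpm 3/8) — PASS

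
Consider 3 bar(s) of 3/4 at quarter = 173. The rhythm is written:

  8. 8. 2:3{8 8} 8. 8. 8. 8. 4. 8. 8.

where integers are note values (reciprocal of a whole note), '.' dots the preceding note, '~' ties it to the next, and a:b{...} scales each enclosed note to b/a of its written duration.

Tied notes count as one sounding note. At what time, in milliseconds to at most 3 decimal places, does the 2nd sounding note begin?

1. 0.0ms @ 0 + 260.116ms (3/4)
2. 260.116ms @ 3/4 + 260.116ms (3/4)
3. 520.231ms @ 3/2 + 260.116ms (3/4)
4. 780.347ms @ 9/4 + 260.116ms (3/4)
5. 1040.462ms @ 3 + 260.116ms (3/4)
6. 1300.578ms @ 15/4 + 260.116ms (3/4)
7. 1560.694ms @ 9/2 + 260.116ms (3/4)
8. 1820.809ms @ 21/4 + 260.116ms (3/4)
9. 2080.925ms @ 6 + 520.231ms (3/2)
10. 2601.156ms @ 15/2 + 260.116ms (3/4)
11. 2861.272ms @ 33/4 + 260.116ms (3/4)

note 2 onset = 3/4b = 260.116ms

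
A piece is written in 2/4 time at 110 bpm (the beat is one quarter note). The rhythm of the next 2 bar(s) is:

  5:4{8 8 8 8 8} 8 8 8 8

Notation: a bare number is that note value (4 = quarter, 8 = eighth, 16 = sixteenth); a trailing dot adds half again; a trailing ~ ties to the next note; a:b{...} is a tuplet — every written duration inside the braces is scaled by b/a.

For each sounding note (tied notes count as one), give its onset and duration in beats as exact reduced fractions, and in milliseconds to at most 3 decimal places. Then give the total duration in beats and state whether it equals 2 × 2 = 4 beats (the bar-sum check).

1) 0.0ms=0b +218.182ms=2/5b
2) 218.182ms=2/5b +218.182ms=2/5b
3) 436.364ms=4/5b +218.182ms=2/5b
4) 654.545ms=6/5b +218.182ms=2/5b
5) 872.727ms=8/5b +218.182ms=2/5b
6) 1090.909ms=2b +272.727ms=1/2b
7) 1363.636ms=5/2b +272.727ms=1/2b
8) 1636.364ms=3b +272.727ms=1/2b
9) 1909.091ms=7/2b +272.727ms=1/2b
Σ=4b of 4 (110bpm 2/4) — PASS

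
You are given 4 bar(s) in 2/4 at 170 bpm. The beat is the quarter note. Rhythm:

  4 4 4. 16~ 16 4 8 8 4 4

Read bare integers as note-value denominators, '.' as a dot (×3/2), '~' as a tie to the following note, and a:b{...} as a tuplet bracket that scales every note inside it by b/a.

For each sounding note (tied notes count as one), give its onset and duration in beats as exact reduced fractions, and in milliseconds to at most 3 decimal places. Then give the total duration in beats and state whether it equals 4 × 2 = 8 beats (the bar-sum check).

1) 0.0ms=0b +352.941ms=1b
2) 352.941ms=1b +352.941ms=1b
3) 705.882ms=2b +529.412ms=3/2b
4) 1235.294ms=7/2b +176.471ms=1/2b
5) 1411.765ms=4b +352.941ms=1b
6) 1764.706ms=5b +176.471ms=1/2b
7) 1941.176ms=11/2b +176.471ms=1/2b
8) 2117.647ms=6b +352.941ms=1b
9) 2470.588ms=7b +352.941ms=1b
Σ=8b of 8 (170bpm 2/4) — PASS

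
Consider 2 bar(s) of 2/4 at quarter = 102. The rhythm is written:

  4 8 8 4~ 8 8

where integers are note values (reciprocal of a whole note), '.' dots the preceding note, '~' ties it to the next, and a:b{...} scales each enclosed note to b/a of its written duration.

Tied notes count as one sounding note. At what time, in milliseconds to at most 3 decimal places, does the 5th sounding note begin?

note 5 onset = 7/2b = 2058.824ms

1. 0.0ms @ 0 + 588.235ms (1)
2. 588.235ms @ 1 + 294.118ms (1/2)
3. 882.353ms @ 3/2 + 294.118ms (1/2)
4. 1176.471ms @ 2 + 882.353ms (3/2)
5. 2058.824ms @ 7/2 + 294.118ms (1/2)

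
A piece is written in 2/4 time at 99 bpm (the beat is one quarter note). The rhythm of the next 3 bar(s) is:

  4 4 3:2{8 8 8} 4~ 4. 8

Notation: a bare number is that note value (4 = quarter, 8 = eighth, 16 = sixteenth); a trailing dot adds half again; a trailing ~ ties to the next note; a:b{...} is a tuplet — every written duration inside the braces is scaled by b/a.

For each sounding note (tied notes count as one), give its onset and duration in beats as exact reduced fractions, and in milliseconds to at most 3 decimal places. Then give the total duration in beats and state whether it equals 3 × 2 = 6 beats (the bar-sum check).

1) 0.0ms=0b +606.061ms=1b
2) 606.061ms=1b +606.061ms=1b
3) 1212.121ms=2b +202.02ms=1/3b
4) 1414.141ms=7/3b +202.02ms=1/3b
5) 1616.162ms=8/3b +202.02ms=1/3b
6) 1818.182ms=3b +1515.152ms=5/2b
7) 3333.333ms=11/2b +303.03ms=1/2b
Σ=6b of 6 (99bpm 2/4) — PASS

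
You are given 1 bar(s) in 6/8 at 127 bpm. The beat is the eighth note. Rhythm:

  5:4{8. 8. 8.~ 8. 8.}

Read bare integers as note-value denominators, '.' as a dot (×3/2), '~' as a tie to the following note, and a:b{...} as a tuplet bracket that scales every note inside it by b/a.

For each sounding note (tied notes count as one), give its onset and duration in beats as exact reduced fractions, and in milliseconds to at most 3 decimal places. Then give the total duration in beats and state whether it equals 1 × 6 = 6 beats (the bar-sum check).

1) 0.0ms=0b +566.929ms=6/5b
2) 566.929ms=6/5b +566.929ms=6/5b
3) 1133.858ms=12/5b +1133.858ms=12/5b
4) 2267.717ms=24/5b +566.929ms=6/5b
Σ=6b of 6 (127bpm 6/8) — PASS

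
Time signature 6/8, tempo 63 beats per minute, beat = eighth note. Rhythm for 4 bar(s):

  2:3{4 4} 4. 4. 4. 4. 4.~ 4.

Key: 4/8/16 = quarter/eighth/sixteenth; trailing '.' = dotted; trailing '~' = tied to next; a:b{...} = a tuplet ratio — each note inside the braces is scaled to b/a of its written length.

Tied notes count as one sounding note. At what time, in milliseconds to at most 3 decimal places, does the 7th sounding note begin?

note 7 onset = 18b = 17142.857ms

1. 0.0ms @ 0 + 2857.143ms (3)
2. 2857.143ms @ 3 + 2857.143ms (3)
3. 5714.286ms @ 6 + 2857.143ms (3)
4. 8571.429ms @ 9 + 2857.143ms (3)
5. 11428.571ms @ 12 + 2857.143ms (3)
6. 14285.714ms @ 15 + 2857.143ms (3)
7. 17142.857ms @ 18 + 5714.286ms (6)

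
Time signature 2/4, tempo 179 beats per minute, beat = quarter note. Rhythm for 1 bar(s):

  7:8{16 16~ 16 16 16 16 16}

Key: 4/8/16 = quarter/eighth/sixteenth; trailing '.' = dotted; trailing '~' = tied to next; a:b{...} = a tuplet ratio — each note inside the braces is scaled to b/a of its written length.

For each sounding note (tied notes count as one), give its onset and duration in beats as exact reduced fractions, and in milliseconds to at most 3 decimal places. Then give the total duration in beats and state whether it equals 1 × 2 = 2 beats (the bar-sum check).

1) 0.0ms=0b +95.77ms=2/7b
2) 95.77ms=2/7b +191.54ms=4/7b
3) 287.31ms=6/7b +95.77ms=2/7b
4) 383.081ms=8/7b +95.77ms=2/7b
5) 478.851ms=10/7b +95.77ms=2/7b
6) 574.621ms=12/7b +95.77ms=2/7b
Σ=2b of 2 (179bpm 2/4) — PASS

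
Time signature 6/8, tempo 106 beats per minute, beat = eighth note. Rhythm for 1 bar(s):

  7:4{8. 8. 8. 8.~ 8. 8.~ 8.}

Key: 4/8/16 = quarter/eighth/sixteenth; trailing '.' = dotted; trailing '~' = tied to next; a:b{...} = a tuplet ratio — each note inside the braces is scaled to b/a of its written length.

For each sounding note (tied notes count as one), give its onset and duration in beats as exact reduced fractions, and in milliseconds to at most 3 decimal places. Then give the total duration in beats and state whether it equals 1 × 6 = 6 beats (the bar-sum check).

1) 0.0ms=0b +485.175ms=6/7b
2) 485.175ms=6/7b +485.175ms=6/7b
3) 970.35ms=12/7b +485.175ms=6/7b
4) 1455.526ms=18/7b +970.35ms=12/7b
5) 2425.876ms=30/7b +970.35ms=12/7b
Σ=6b of 6 (106bpm 6/8) — PASS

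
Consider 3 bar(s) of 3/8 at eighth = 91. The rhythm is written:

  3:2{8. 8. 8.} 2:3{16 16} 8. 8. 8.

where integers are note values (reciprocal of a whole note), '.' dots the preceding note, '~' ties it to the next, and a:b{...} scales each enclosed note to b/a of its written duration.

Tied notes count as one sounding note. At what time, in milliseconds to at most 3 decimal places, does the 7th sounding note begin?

1. 0.0ms @ 0 + 659.341ms (1)
2. 659.341ms @ 1 + 659.341ms (1)
3. 1318.681ms @ 2 + 659.341ms (1)
4. 1978.022ms @ 3 + 494.505ms (3/4)
5. 2472.527ms @ 15/4 + 494.505ms (3/4)
6. 2967.033ms @ 9/2 + 989.011ms (3/2)
7. 3956.044ms @ 6 + 989.011ms (3/2)
8. 4945.055ms @ 15/2 + 989.011ms (3/2)

note 7 onset = 6b = 3956.044ms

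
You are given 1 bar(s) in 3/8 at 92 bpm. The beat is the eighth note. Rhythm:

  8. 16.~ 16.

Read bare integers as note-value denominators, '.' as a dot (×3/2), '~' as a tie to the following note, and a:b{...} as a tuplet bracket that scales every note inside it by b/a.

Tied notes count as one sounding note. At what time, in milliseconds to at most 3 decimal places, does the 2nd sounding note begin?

note 2 onset = 3/2b = 978.261ms

1. 0.0ms @ 0 + 978.261ms (3/2)
2. 978.261ms @ 3/2 + 978.261ms (3/2)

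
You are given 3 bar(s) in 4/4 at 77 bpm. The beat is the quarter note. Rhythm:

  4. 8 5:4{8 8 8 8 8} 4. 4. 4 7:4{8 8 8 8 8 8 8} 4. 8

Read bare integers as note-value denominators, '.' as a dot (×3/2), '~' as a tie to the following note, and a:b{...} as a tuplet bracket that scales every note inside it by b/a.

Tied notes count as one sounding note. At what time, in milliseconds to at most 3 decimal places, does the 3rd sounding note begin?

1. 0.0ms @ 0 + 1168.831ms (3/2)
2. 1168.831ms @ 3/2 + 389.61ms (1/2)
3. 1558.442ms @ 2 + 311.688ms (2/5)
4. 1870.13ms @ 12/5 + 311.688ms (2/5)
5. 2181.818ms @ 14/5 + 311.688ms (2/5)
6. 2493.506ms @ 16/5 + 311.688ms (2/5)
7. 2805.195ms @ 18/5 + 311.688ms (2/5)
8. 3116.883ms @ 4 + 1168.831ms (3/2)
9. 4285.714ms @ 11/2 + 1168.831ms (3/2)
10. 5454.545ms @ 7 + 779.221ms (1)
11. 6233.766ms @ 8 + 222.635ms (2/7)
12. 6456.401ms @ 58/7 + 222.635ms (2/7)
13. 6679.035ms @ 60/7 + 222.635ms (2/7)
14. 6901.67ms @ 62/7 + 222.635ms (2/7)
15. 7124.304ms @ 64/7 + 222.635ms (2/7)
16. 7346.939ms @ 66/7 + 222.635ms (2/7)
17. 7569.573ms @ 68/7 + 222.635ms (2/7)
18. 7792.208ms @ 10 + 1168.831ms (3/2)
19. 8961.039ms @ 23/2 + 389.61ms (1/2)

note 3 onset = 2b = 1558.442ms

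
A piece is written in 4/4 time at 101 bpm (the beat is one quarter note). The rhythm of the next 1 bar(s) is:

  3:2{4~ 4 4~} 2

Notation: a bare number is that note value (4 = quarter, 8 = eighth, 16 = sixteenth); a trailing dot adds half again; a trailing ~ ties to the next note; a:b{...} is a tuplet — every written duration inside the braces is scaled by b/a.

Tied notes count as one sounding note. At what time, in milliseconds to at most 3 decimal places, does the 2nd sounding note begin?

note 2 onset = 4/3b = 792.079ms

1. 0.0ms @ 0 + 792.079ms (4/3)
2. 792.079ms @ 4/3 + 1584.158ms (8/3)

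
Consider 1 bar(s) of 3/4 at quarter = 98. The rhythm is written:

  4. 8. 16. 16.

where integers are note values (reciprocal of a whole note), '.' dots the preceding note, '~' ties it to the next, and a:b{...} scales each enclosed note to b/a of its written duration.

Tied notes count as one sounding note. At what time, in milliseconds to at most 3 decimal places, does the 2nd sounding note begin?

1. 0.0ms @ 0 + 918.367ms (3/2)
2. 918.367ms @ 3/2 + 459.184ms (3/4)
3. 1377.551ms @ 9/4 + 229.592ms (3/8)
4. 1607.143ms @ 21/8 + 229.592ms (3/8)

note 2 onset = 3/2b = 918.367ms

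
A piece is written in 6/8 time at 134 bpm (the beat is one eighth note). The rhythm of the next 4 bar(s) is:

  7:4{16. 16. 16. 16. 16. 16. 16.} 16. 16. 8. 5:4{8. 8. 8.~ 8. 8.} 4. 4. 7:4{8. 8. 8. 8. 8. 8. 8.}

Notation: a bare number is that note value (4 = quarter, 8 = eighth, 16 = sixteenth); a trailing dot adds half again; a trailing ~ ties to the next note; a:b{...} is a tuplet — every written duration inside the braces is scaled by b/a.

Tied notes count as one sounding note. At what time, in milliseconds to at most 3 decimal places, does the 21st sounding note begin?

note 21 onset = 150/7b = 9594.883ms

1. 0.0ms @ 0 + 191.898ms (3/7)
2. 191.898ms @ 3/7 + 191.898ms (3/7)
3. 383.795ms @ 6/7 + 191.898ms (3/7)
4. 575.693ms @ 9/7 + 191.898ms (3/7)
5. 767.591ms @ 12/7 + 191.898ms (3/7)
6. 959.488ms @ 15/7 + 191.898ms (3/7)
7. 1151.386ms @ 18/7 + 191.898ms (3/7)
8. 1343.284ms @ 3 + 335.821ms (3/4)
9. 1679.104ms @ 15/4 + 335.821ms (3/4)
10. 2014.925ms @ 9/2 + 671.642ms (3/2)
11. 2686.567ms @ 6 + 537.313ms (6/5)
12. 3223.881ms @ 36/5 + 537.313ms (6/5)
13. 3761.194ms @ 42/5 + 1074.627ms (12/5)
14. 4835.821ms @ 54/5 + 537.313ms (6/5)
15. 5373.134ms @ 12 + 1343.284ms (3)
16. 6716.418ms @ 15 + 1343.284ms (3)
17. 8059.701ms @ 18 + 383.795ms (6/7)
18. 8443.497ms @ 132/7 + 383.795ms (6/7)
19. 8827.292ms @ 138/7 + 383.795ms (6/7)
20. 9211.087ms @ 144/7 + 383.795ms (6/7)
21. 9594.883ms @ 150/7 + 383.795ms (6/7)
22. 9978.678ms @ 156/7 + 383.795ms (6/7)
23. 10362.473ms @ 162/7 + 383.795ms (6/7)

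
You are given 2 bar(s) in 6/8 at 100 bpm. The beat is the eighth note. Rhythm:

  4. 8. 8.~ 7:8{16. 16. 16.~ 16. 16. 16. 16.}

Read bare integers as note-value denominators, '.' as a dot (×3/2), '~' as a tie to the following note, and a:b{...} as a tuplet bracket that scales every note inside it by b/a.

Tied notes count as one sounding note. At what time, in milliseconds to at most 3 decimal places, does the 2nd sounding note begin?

note 2 onset = 3b = 1800.0ms

1. 0.0ms @ 0 + 1800.0ms (3)
2. 1800.0ms @ 3 + 900.0ms (3/2)
3. 2700.0ms @ 9/2 + 1414.286ms (33/14)
4. 4114.286ms @ 48/7 + 514.286ms (6/7)
5. 4628.571ms @ 54/7 + 1028.571ms (12/7)
6. 5657.143ms @ 66/7 + 514.286ms (6/7)
7. 6171.429ms @ 72/7 + 514.286ms (6/7)
8. 6685.714ms @ 78/7 + 514.286ms (6/7)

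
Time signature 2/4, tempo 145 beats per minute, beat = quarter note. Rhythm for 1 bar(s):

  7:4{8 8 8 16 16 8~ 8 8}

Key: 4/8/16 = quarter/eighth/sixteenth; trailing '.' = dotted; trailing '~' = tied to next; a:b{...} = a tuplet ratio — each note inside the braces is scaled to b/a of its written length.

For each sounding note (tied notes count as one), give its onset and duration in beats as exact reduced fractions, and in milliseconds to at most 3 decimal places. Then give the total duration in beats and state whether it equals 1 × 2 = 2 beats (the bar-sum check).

1) 0.0ms=0b +118.227ms=2/7b
2) 118.227ms=2/7b +118.227ms=2/7b
3) 236.453ms=4/7b +118.227ms=2/7b
4) 354.68ms=6/7b +59.113ms=1/7b
5) 413.793ms=1b +59.113ms=1/7b
6) 472.906ms=8/7b +236.453ms=4/7b
7) 709.36ms=12/7b +118.227ms=2/7b
Σ=2b of 2 (145bpm 2/4) — PASS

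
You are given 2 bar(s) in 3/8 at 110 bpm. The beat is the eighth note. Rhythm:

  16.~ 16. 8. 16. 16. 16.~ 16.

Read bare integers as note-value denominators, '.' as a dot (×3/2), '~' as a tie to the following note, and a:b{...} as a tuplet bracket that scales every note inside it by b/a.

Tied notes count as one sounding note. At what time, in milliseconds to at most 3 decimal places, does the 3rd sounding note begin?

note 3 onset = 3b = 1636.364ms

1. 0.0ms @ 0 + 818.182ms (3/2)
2. 818.182ms @ 3/2 + 818.182ms (3/2)
3. 1636.364ms @ 3 + 409.091ms (3/4)
4. 2045.455ms @ 15/4 + 409.091ms (3/4)
5. 2454.545ms @ 9/2 + 818.182ms (3/2)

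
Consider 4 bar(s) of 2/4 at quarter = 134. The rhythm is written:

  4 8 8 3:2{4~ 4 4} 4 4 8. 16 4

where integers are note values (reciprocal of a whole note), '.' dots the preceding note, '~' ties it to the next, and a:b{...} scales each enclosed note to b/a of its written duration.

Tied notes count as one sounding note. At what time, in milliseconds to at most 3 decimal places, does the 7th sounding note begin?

note 7 onset = 5b = 2238.806ms

1. 0.0ms @ 0 + 447.761ms (1)
2. 447.761ms @ 1 + 223.881ms (1/2)
3. 671.642ms @ 3/2 + 223.881ms (1/2)
4. 895.522ms @ 2 + 597.015ms (4/3)
5. 1492.537ms @ 10/3 + 298.507ms (2/3)
6. 1791.045ms @ 4 + 447.761ms (1)
7. 2238.806ms @ 5 + 447.761ms (1)
8. 2686.567ms @ 6 + 335.821ms (3/4)
9. 3022.388ms @ 27/4 + 111.94ms (1/4)
10. 3134.328ms @ 7 + 447.761ms (1)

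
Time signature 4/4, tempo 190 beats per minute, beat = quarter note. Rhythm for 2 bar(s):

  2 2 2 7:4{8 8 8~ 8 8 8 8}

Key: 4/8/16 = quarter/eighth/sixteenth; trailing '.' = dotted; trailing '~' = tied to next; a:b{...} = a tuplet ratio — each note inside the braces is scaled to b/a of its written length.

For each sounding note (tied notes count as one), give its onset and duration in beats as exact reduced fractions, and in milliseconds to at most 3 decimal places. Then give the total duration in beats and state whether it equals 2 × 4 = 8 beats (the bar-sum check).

1) 0.0ms=0b +631.579ms=2b
2) 631.579ms=2b +631.579ms=2b
3) 1263.158ms=4b +631.579ms=2b
4) 1894.737ms=6b +90.226ms=2/7b
5) 1984.962ms=44/7b +90.226ms=2/7b
6) 2075.188ms=46/7b +180.451ms=4/7b
7) 2255.639ms=50/7b +90.226ms=2/7b
8) 2345.865ms=52/7b +90.226ms=2/7b
9) 2436.09ms=54/7b +90.226ms=2/7b
Σ=8b of 8 (190bpm 4/4) — PASS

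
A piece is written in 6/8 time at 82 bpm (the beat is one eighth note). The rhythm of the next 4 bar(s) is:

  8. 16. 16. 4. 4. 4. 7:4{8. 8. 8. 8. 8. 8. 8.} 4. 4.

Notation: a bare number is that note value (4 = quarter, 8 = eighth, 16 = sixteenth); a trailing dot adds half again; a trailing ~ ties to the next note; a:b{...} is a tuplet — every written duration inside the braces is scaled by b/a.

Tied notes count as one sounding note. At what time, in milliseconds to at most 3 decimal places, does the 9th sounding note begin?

1. 0.0ms @ 0 + 1097.561ms (3/2)
2. 1097.561ms @ 3/2 + 548.78ms (3/4)
3. 1646.341ms @ 9/4 + 548.78ms (3/4)
4. 2195.122ms @ 3 + 2195.122ms (3)
5. 4390.244ms @ 6 + 2195.122ms (3)
6. 6585.366ms @ 9 + 2195.122ms (3)
7. 8780.488ms @ 12 + 627.178ms (6/7)
8. 9407.666ms @ 90/7 + 627.178ms (6/7)
9. 10034.843ms @ 96/7 + 627.178ms (6/7)
10. 10662.021ms @ 102/7 + 627.178ms (6/7)
11. 11289.199ms @ 108/7 + 627.178ms (6/7)
12. 11916.376ms @ 114/7 + 627.178ms (6/7)
13. 12543.554ms @ 120/7 + 627.178ms (6/7)
14. 13170.732ms @ 18 + 2195.122ms (3)
15. 15365.854ms @ 21 + 2195.122ms (3)

note 9 onset = 96/7b = 10034.843ms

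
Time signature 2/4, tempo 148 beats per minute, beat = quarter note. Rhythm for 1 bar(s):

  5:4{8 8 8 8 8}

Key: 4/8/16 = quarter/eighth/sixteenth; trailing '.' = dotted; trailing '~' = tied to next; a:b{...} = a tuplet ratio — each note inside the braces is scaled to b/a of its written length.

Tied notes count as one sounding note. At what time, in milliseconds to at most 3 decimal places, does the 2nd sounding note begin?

1. 0.0ms @ 0 + 162.162ms (2/5)
2. 162.162ms @ 2/5 + 162.162ms (2/5)
3. 324.324ms @ 4/5 + 162.162ms (2/5)
4. 486.486ms @ 6/5 + 162.162ms (2/5)
5. 648.649ms @ 8/5 + 162.162ms (2/5)

note 2 onset = 2/5b = 162.162ms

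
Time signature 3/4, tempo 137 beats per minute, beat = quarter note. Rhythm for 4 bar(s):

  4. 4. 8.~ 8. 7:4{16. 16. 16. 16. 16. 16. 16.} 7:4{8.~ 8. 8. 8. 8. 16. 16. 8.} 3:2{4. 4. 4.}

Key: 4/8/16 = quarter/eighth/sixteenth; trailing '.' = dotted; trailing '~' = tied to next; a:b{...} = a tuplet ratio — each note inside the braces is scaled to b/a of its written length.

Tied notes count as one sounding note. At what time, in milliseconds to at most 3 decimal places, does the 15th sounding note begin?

1. 0.0ms @ 0 + 656.934ms (3/2)
2. 656.934ms @ 3/2 + 656.934ms (3/2)
3. 1313.869ms @ 3 + 656.934ms (3/2)
4. 1970.803ms @ 9/2 + 93.848ms (3/14)
5. 2064.651ms @ 33/7 + 93.848ms (3/14)
6. 2158.498ms @ 69/14 + 93.848ms (3/14)
7. 2252.346ms @ 36/7 + 93.848ms (3/14)
8. 2346.194ms @ 75/14 + 93.848ms (3/14)
9. 2440.042ms @ 39/7 + 93.848ms (3/14)
10. 2533.889ms @ 81/14 + 93.848ms (3/14)
11. 2627.737ms @ 6 + 375.391ms (6/7)
12. 3003.128ms @ 48/7 + 187.696ms (3/7)
13. 3190.824ms @ 51/7 + 187.696ms (3/7)
14. 3378.519ms @ 54/7 + 187.696ms (3/7)
15. 3566.215ms @ 57/7 + 93.848ms (3/14)
16. 3660.063ms @ 117/14 + 93.848ms (3/14)
17. 3753.91ms @ 60/7 + 187.696ms (3/7)
18. 3941.606ms @ 9 + 437.956ms (1)
19. 4379.562ms @ 10 + 437.956ms (1)
20. 4817.518ms @ 11 + 437.956ms (1)

note 15 onset = 57/7b = 3566.215ms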